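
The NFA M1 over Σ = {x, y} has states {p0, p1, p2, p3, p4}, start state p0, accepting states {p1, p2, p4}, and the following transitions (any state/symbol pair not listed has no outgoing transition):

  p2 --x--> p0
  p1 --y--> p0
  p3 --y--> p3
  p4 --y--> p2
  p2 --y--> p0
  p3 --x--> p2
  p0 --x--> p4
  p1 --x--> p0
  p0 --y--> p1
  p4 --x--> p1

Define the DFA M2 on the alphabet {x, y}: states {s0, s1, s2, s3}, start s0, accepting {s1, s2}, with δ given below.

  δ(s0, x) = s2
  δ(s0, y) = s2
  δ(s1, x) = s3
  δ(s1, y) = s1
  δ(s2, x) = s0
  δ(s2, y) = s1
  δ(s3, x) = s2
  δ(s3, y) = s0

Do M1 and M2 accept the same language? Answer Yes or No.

No

The string xx is accepted by M1 but rejected by M2.
So L(M1) ≠ L(M2).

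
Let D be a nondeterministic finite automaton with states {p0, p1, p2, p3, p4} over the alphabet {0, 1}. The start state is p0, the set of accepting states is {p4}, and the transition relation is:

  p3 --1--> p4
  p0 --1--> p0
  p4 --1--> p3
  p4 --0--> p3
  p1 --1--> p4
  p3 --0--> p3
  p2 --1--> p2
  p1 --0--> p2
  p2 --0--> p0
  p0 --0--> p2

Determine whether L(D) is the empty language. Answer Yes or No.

Yes

The states reachable from the start state are {p0, p2}.
None of the accepting states {p4} is reachable, so no string is accepted and L(D) = ∅.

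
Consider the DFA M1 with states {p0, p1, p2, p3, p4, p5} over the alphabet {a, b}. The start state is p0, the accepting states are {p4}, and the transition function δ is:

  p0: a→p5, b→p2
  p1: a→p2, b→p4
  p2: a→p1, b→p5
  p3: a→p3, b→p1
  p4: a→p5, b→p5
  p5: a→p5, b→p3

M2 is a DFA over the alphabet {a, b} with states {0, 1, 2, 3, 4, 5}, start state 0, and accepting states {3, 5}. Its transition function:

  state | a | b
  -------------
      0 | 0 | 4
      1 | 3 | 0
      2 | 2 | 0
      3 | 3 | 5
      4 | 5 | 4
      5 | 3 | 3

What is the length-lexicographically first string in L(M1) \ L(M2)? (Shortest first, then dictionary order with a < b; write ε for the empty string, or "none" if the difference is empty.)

abbb

The string abbb is accepted by M1 but not by M2.
No shorter string lies in the difference, and abbb is the lexicographically first length-4 string in L(M1) \ L(M2).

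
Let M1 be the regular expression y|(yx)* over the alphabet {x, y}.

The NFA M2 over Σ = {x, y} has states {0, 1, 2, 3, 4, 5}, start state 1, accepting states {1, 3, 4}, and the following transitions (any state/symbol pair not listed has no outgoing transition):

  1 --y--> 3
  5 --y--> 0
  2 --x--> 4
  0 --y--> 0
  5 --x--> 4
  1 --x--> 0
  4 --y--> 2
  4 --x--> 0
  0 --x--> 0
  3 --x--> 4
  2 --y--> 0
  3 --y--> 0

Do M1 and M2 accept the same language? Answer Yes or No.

Converting the expression M1 to a DFA (subset construction, then merging equivalent states) gives the minimal DFA with states {r0, r1, r2, r3, r4}, start state r0, accepting states {r0, r2, r3} and transitions r0: x→r1, y→r2; r1: x→r1, y→r1; r2: x→r3, y→r1; r3: x→r1, y→r4; r4: x→r3, y→r1.
Exploring the product automaton M1 × M2 from the start pair (r0, 1), following both machines on each input symbol, reaches 5 state pairs: (r0, 1), (r1, 0), (r2, 3), (r3, 4), (r4, 2).
M1 accepts in {r0, r2, r3} and M2 accepts in {1, 3, 4}. In every reachable pair the two components are either both accepting — (r0, 1), (r2, 3), (r3, 4) — or both non-accepting, so no string is accepted by exactly one of the machines: L(M1) \ L(M2) and L(M2) \ L(M1) are both empty.
Hence every string is accepted by M1 iff it is accepted by M2, and the two languages coincide.

Yes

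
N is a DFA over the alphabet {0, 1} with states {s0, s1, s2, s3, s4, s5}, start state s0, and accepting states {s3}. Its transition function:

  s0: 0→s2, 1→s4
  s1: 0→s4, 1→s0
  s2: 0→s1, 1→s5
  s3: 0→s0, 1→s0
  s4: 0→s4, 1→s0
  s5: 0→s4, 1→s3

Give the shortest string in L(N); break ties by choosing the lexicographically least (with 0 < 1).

A breadth-first search from s0 reaches an accepting state first via the path s0 → s2 → s5 → s3 on input 011.
No string of length < 3 is accepted (BFS exhausts all shorter strings without reaching an accepting state), and 011 is the lexicographically least accepting string of length 3.

011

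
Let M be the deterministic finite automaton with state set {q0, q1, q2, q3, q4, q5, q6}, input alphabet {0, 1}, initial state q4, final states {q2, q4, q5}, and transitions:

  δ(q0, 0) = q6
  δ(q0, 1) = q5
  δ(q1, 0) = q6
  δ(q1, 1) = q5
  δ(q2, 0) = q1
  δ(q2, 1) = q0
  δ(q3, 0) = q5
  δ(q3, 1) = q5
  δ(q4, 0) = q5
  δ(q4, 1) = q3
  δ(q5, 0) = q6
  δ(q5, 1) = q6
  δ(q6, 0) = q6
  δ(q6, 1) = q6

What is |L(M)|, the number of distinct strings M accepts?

4

The useful subgraph on states {q3, q4, q5} is acyclic, so L(M) is finite; the longest accepting path visits 3 useful states, giving maximum string length 2.
Counting accepting paths from q4 by length: 1 of length 0, 1 of length 1, 2 of length 2. Total 4.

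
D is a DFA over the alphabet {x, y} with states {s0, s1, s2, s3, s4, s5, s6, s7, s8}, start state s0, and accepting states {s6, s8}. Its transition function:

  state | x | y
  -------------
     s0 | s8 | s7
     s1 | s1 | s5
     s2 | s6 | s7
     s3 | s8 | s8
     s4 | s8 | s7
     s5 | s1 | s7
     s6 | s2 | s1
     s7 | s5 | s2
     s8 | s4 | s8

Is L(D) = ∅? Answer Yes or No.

No

The string x is accepted: the run s0 → s8 ends in the accepting state s8.
Since at least one string is accepted, L(D) is not empty.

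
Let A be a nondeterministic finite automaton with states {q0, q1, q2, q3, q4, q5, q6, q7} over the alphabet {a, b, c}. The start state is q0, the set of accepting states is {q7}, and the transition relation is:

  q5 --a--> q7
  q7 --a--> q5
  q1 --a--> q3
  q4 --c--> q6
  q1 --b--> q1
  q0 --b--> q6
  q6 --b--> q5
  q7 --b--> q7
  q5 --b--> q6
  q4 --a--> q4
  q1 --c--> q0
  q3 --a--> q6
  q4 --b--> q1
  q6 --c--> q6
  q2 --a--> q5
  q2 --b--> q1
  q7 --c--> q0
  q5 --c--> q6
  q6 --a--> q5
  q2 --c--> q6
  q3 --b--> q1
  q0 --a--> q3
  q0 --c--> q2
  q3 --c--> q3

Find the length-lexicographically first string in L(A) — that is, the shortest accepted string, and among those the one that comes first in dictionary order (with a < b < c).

baa

A breadth-first search from q0 reaches an accepting state first via the path q0 → q6 → q5 → q7 on input baa.
No string of length < 3 is accepted (BFS exhausts all shorter strings without reaching an accepting state), and baa is the lexicographically least accepting string of length 3.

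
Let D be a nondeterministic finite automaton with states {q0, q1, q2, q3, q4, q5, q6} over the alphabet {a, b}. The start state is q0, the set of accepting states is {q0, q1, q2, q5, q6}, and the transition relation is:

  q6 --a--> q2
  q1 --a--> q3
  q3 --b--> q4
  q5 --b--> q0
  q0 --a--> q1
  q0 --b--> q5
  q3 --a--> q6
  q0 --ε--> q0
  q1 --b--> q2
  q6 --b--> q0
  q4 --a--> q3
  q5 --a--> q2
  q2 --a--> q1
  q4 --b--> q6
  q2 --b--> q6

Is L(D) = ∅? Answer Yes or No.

No

The empty string ε is accepted: the run q0 ends in the accepting state q0.
Since at least one string is accepted, L(D) is not empty.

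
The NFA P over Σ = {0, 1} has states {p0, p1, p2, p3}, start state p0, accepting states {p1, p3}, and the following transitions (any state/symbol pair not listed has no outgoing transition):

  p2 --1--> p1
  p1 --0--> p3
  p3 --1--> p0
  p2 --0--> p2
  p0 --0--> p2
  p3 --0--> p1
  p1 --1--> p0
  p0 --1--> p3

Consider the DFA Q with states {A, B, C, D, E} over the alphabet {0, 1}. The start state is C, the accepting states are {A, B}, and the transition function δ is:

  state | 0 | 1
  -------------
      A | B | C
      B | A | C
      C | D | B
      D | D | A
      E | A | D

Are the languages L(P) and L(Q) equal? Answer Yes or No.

Yes

Exploring the product automaton P × Q from the start pair (p0, C), following both machines on each input symbol, reaches 4 state pairs: (p0, C), (p2, D), (p3, B), (p1, A).
P accepts in {p1, p3} and Q accepts in {A, B}. In every reachable pair the two components are either both accepting — (p3, B), (p1, A) — or both non-accepting, so no string is accepted by exactly one of the machines: L(P) \ L(Q) and L(Q) \ L(P) are both empty.
Hence every string is accepted by P iff it is accepted by Q, and the two languages coincide.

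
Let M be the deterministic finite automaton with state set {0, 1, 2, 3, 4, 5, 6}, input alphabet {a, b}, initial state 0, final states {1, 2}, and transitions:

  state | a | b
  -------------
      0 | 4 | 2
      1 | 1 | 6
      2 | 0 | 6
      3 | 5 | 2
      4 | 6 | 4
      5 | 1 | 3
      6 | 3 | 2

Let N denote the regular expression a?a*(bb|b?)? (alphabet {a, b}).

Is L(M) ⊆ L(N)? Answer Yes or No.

The string bab is in L(M) but not in L(N).
So L(M) ⊄ L(N).

No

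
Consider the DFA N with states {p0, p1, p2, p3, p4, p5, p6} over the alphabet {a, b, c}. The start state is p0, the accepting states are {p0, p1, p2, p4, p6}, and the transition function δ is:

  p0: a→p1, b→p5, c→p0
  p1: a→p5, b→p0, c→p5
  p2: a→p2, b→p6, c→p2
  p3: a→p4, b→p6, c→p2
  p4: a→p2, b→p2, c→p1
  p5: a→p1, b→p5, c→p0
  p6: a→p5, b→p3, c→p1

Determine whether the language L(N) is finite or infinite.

infinite

State p0 is reachable from the start and can reach an accepting state, and it lies on the cycle p0 → p0.
Traversing that cycle any number of times yields accepted strings of unbounded length, so the language is infinite.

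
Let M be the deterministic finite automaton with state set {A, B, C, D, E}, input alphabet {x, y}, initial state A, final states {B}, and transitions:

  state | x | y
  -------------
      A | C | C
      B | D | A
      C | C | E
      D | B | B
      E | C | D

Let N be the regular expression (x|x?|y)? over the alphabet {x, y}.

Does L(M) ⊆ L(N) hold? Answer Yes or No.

The string xyyx is in L(M) but not in L(N).
So L(M) ⊄ L(N).

No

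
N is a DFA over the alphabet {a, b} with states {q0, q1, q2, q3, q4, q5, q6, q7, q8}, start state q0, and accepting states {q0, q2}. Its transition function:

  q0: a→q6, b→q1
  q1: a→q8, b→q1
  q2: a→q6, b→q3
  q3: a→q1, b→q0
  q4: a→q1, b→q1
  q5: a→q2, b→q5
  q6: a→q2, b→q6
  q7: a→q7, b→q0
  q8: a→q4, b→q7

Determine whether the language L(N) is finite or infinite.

infinite

State q1 is reachable from the start and can reach an accepting state, and it lies on the cycle q1 → q8 → q4 → q1.
Traversing that cycle any number of times yields accepted strings of unbounded length, so the language is infinite.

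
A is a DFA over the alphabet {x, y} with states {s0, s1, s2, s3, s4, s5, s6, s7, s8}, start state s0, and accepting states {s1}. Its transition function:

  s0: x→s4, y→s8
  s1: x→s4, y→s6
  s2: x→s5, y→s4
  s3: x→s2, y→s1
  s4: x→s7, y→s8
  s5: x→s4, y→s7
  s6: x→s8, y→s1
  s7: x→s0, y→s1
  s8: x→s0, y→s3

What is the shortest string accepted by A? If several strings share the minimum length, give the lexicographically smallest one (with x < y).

A breadth-first search from s0 reaches an accepting state first via the path s0 → s4 → s7 → s1 on input xxy.
No string of length < 3 is accepted (BFS exhausts all shorter strings without reaching an accepting state), and xxy is the lexicographically least accepting string of length 3.

xxy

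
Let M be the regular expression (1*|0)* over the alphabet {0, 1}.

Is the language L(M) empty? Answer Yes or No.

No

The empty string ε matches the expression, so it belongs to L(M).
Since L(M) contains at least one string, it is not empty.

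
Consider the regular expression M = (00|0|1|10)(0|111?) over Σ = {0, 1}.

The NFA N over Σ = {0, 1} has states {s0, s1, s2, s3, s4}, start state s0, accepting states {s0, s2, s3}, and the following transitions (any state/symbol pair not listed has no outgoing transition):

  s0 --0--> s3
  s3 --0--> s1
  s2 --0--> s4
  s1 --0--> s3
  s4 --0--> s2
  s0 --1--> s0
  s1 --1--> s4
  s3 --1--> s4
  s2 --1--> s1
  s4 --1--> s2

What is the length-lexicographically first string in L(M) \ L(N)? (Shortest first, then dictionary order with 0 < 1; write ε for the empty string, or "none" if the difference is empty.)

The string 00 is accepted by M but not by N.
No shorter string lies in the difference, and 00 is the lexicographically first length-2 string in L(M) \ L(N).

00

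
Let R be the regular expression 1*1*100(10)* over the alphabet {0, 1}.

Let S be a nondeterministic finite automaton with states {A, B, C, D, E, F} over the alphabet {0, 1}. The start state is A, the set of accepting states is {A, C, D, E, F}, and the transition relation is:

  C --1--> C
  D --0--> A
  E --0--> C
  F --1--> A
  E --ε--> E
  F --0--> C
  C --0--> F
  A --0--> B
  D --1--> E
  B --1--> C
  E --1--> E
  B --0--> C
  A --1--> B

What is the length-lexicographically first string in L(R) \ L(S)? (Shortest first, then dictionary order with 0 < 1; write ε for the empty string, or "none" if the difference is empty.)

The string 10010 is accepted by R but not by S.
No shorter string lies in the difference, and 10010 is the lexicographically first length-5 string in L(R) \ L(S).

10010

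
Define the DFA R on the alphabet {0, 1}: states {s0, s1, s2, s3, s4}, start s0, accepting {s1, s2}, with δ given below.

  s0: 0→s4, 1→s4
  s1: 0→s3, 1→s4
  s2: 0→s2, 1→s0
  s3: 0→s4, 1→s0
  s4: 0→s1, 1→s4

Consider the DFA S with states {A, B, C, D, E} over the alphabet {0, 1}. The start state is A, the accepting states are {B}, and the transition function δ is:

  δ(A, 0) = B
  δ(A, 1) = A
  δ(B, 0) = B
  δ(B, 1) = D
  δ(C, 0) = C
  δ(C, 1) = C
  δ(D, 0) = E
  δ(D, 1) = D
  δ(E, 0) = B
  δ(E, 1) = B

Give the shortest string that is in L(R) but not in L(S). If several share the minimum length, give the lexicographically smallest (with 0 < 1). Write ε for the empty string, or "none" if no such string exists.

010

The string 010 is accepted by R but not by S.
No shorter string lies in the difference, and 010 is the lexicographically first length-3 string in L(R) \ L(S).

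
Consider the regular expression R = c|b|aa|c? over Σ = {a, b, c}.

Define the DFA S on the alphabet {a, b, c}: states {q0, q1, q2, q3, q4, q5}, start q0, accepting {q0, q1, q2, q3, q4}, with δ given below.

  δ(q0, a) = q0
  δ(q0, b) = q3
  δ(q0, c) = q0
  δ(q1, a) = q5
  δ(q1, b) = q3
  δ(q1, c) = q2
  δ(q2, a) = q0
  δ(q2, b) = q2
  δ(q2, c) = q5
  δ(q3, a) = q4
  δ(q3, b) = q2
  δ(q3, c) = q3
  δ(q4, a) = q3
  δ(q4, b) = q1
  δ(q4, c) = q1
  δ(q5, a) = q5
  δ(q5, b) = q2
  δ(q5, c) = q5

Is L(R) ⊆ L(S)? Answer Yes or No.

Converting the expression R to a DFA (subset construction, then merging equivalent states) gives the minimal DFA with states {r0, r1, r2, r3}, start state r0, accepting states {r0, r2} and transitions r0: a→r1, b→r2, c→r2; r1: a→r2, b→r3, c→r3; r2: a→r3, b→r3, c→r3; r3: a→r3, b→r3, c→r3.
Exploring the product automaton R × S from the start pair (r0, q0), following both machines on each input symbol, reaches 10 state pairs: (r0, q0), (r1, q0), (r2, q3), (r2, q0), (r3, q3), (r3, q0), (r3, q4), (r3, q2), (r3, q1), (r3, q5).
R accepts in {r0, r2} and S accepts in {q0, q1, q2, q3, q4}. The reachable pairs whose R-component is accepting are (r0, q0), (r2, q3), (r2, q0); in each of them the S-component is accepting too, so the product for L(R) \ L(S) (R-component accepting, S-component rejecting) has no reachable accepting pair and the difference is empty.
Hence every string in L(R) is also in L(S).

Yes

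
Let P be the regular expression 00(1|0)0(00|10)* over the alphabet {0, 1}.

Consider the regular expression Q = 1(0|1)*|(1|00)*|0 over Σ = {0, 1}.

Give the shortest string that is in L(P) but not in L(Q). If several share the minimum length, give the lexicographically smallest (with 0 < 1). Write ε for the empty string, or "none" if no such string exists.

The string 0010 is accepted by P but not by Q.
No shorter string lies in the difference, and 0010 is the lexicographically first length-4 string in L(P) \ L(Q).

0010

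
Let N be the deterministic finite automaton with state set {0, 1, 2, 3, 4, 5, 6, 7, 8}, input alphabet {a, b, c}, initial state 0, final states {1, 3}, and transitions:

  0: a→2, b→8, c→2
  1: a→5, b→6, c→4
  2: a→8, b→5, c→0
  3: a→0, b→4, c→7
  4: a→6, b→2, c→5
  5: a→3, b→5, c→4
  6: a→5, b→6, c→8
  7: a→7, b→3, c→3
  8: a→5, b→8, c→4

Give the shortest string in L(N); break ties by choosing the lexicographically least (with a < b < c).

A breadth-first search from 0 reaches an accepting state first via the path 0 → 2 → 5 → 3 on input aba.
No string of length < 3 is accepted (BFS exhausts all shorter strings without reaching an accepting state), and aba is the lexicographically least accepting string of length 3.

aba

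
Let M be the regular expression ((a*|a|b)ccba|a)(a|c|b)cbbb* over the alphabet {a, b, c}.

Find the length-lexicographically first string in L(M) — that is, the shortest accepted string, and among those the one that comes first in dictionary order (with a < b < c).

aacbb

By inspection of the expression, no string of length less than 5 matches, and aacbb is the lexicographically first match of length 5.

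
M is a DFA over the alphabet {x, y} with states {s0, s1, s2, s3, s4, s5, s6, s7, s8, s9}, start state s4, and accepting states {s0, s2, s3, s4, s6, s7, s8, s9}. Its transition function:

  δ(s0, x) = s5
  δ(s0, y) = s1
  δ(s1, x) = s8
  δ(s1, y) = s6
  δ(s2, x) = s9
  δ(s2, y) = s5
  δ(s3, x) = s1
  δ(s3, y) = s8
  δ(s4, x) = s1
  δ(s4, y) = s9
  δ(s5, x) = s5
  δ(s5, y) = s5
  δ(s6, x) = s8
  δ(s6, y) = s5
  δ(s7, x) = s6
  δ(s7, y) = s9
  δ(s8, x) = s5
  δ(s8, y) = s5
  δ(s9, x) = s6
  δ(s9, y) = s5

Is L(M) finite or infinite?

The useful states (reachable from s4 and able to reach an accepting state) are {s1, s4, s6, s8, s9}.
Restricted to these states the transition graph has no cycle, so every accepting path has bounded length and L is finite.

finite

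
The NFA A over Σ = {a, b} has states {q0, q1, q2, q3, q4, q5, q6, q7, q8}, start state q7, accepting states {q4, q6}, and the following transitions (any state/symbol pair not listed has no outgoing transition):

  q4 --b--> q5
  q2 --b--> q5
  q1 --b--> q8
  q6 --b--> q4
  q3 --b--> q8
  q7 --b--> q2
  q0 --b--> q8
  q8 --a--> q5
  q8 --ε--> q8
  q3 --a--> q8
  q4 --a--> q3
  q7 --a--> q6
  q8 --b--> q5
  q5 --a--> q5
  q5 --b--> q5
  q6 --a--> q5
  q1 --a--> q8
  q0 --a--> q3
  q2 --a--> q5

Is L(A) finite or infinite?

The useful states (reachable from q7 and able to reach an accepting state) are {q4, q6, q7}.
Restricted to these states the transition graph has no cycle, so every accepting path has bounded length and L is finite.

finite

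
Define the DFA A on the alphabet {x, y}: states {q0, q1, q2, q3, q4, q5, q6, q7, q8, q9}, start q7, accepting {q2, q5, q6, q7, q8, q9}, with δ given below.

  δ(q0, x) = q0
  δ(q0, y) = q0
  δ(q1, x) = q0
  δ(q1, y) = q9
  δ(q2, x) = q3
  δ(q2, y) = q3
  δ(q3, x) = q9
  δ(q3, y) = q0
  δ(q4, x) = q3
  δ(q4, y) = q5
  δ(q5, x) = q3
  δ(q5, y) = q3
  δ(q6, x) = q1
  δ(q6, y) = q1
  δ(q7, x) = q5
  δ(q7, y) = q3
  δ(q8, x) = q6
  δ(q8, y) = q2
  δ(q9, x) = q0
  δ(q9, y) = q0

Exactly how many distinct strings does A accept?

5

The useful subgraph on states {q3, q5, q7, q9} is acyclic, so L(A) is finite; the longest accepting path visits 4 useful states, giving maximum string length 3.
Counting accepting paths from q7 by length: 1 of length 0, 1 of length 1, 1 of length 2, 2 of length 3. Total 5.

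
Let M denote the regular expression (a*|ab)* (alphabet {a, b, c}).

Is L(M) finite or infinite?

infinite

The expression contains a Kleene star applied to a subexpression that matches at least one nonempty string, so it matches strings of unbounded length.
Hence L(M) is infinite.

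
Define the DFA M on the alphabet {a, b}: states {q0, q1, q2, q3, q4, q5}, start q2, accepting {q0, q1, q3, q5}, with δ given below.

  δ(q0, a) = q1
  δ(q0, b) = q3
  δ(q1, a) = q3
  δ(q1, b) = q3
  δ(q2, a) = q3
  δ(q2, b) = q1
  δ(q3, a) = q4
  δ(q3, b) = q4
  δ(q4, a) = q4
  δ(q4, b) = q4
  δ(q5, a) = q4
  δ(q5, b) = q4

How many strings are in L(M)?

4

The useful subgraph on states {q1, q2, q3} is acyclic, so L(M) is finite; the longest accepting path visits 3 useful states, giving maximum string length 2.
Counting accepting paths from q2 by length: 2 of length 1, 2 of length 2. Total 4.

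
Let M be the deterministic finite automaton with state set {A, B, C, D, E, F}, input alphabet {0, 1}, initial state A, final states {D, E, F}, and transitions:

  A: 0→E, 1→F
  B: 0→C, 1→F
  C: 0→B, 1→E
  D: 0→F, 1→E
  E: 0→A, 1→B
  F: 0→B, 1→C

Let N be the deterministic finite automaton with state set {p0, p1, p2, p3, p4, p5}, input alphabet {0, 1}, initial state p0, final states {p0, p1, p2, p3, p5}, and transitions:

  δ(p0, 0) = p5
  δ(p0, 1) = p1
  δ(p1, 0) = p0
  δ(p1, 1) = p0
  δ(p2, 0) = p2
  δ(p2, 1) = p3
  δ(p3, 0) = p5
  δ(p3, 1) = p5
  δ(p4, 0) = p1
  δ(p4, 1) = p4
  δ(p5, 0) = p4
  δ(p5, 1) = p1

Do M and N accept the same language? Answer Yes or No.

The string 001 is accepted by M but rejected by N.
So L(M) ≠ L(N).

No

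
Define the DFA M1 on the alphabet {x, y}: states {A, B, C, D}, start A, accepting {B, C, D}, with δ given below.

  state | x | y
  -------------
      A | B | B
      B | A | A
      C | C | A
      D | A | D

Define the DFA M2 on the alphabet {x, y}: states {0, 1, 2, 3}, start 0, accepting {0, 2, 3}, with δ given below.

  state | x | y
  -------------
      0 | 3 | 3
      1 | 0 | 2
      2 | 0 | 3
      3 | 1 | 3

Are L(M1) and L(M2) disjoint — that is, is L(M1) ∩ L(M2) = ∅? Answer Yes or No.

No

The string x is accepted by both M1 and M2.
Hence L(M1) ∩ L(M2) ≠ ∅.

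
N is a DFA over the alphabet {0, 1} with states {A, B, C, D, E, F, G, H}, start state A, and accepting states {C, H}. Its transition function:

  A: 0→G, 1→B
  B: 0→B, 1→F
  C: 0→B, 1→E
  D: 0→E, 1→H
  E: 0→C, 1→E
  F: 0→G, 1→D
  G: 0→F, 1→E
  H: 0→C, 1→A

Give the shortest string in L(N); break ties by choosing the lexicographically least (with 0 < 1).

010

A breadth-first search from A reaches an accepting state first via the path A → G → E → C on input 010.
No string of length < 3 is accepted (BFS exhausts all shorter strings without reaching an accepting state), and 010 is the lexicographically least accepting string of length 3.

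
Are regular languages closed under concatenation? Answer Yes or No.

If R₁ and R₂ are regular expressions for the two languages then R₁R₂ denotes L₁L₂; on automata, add ε-moves from every accepting state of an NFA for L₁ to the start state of an NFA for L₂ and keep only the second machine's accepting states.
So the regular languages are closed under concatenation.

Yes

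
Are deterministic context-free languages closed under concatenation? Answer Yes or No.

Take L₁ = {ε, c} (finite, hence regular and DCFL) and L₂ = {c aⁿbⁿ : n≥0} ∪ {cc aⁿb²ⁿ : n≥0} (a DCFL: the number of leading c's tells the DPDA whether to pop one stack symbol per b or per two b's). Then L₁L₂ ∩ cca⁺b* = {cc aⁿbⁿ : n≥1} ∪ {cc aⁿb²ⁿ : n≥1}. If L₁L₂ were a DCFL, so would be this intersection with a regular set, and a DPDA for it started from its configuration after reading cc would accept {aⁿbⁿ : n≥1} ∪ {aⁿb²ⁿ : n≥1}, which no deterministic PDA accepts (a DPDA for it would have a single run on aⁿb²ⁿ, accepting after the prefix aⁿbⁿ and accepting again after n more b's; an ordinary PDA that simulates it on a's and b's and, at any moment when it is accepting, may switch to reading only a fresh letter d while feeding each d to the simulation as a b, would accept aⁱbʲdᵏ (k≥1) exactly when both aⁱbʲ and aⁱbʲ⁺ᵏ are in the language, i.e. its language intersected with the regular set a*b*d⁺ would be exactly {aⁿbⁿdⁿ : n≥1} — impossible, since context-free languages are closed under intersection with regular sets and {aⁿbⁿdⁿ} is not context-free). Hence L₁L₂ is not a DCFL.

No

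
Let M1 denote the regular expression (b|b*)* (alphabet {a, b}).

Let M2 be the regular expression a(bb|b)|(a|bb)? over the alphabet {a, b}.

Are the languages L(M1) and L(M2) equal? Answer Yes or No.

The string b is accepted by M1 but rejected by M2.
So L(M1) ≠ L(M2).

No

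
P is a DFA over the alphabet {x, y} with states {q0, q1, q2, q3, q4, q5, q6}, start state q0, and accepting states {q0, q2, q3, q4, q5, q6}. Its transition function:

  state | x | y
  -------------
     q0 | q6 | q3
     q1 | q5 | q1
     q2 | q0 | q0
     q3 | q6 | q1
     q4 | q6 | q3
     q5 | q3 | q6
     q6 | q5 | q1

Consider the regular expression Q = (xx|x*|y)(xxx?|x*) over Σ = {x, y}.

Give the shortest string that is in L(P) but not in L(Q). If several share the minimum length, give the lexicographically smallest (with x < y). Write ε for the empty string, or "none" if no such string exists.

xxy

The string xxy is accepted by P but not by Q.
No shorter string lies in the difference, and xxy is the lexicographically first length-3 string in L(P) \ L(Q).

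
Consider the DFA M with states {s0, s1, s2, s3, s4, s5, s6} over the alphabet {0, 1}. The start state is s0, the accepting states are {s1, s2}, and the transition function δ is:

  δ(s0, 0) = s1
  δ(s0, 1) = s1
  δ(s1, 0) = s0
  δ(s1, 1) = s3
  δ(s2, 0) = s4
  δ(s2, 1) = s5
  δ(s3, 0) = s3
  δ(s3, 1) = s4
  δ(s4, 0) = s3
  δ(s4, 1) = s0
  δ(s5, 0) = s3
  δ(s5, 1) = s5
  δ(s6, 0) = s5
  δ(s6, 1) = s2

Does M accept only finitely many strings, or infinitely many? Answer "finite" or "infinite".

State s0 is reachable from the start and can reach an accepting state, and it lies on the cycle s0 → s1 → s0.
Traversing that cycle any number of times yields accepted strings of unbounded length, so the language is infinite.

infinite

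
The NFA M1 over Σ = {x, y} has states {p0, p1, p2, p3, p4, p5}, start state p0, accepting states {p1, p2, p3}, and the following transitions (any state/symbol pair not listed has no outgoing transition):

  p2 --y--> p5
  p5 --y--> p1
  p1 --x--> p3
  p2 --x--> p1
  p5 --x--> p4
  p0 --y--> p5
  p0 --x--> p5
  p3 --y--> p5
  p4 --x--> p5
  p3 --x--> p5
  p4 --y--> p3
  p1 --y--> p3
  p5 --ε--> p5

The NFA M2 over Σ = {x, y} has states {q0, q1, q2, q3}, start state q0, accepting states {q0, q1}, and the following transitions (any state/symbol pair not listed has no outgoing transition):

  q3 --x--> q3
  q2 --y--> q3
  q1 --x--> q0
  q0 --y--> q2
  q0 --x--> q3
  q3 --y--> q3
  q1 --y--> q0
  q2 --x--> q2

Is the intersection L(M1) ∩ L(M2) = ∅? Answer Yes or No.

Exploring the product automaton M1 × M2 from the start pair (p0, q0), following both machines on each input symbol, reaches 7 state pairs: (p0, q0), (p5, q3), (p5, q2), (p4, q3), (p1, q3), (p4, q2), (p3, q3).
M1 accepts in {p1, p2, p3} and M2 accepts in {q0, q1}; no reachable pair has both components accepting, so no string drives both machines to acceptance simultaneously and L(M1) ∩ L(M2) = ∅.
So no string is accepted by both, and the intersection is empty.

Yes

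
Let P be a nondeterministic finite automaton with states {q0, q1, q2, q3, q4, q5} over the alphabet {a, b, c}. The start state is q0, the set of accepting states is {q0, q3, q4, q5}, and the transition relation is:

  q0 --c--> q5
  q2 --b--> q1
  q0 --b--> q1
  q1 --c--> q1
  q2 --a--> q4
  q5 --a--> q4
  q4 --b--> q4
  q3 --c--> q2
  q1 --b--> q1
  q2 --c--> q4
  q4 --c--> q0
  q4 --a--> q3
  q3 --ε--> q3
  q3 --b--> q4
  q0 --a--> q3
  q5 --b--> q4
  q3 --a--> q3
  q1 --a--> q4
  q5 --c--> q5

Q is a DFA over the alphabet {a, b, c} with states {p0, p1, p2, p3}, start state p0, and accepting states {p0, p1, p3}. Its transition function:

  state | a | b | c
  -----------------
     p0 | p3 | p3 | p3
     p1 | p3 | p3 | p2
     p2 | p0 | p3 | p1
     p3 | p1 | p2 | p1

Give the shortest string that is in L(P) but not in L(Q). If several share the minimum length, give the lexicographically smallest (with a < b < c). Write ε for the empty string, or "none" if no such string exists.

The string ab is accepted by P but not by Q.
No shorter string lies in the difference, and ab is the lexicographically first length-2 string in L(P) \ L(Q).

ab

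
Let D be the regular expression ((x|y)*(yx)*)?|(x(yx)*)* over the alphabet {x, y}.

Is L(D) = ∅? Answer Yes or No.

The empty string ε matches the expression, so it belongs to L(D).
Since L(D) contains at least one string, it is not empty.

No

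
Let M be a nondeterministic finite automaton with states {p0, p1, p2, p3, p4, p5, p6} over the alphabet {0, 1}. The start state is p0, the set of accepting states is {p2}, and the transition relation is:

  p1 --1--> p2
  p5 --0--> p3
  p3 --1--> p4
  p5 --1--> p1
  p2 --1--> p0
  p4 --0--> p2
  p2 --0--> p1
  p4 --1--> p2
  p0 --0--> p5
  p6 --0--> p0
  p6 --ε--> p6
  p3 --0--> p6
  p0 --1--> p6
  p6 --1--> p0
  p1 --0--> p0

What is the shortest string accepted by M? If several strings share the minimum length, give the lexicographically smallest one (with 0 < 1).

A breadth-first search from p0 reaches an accepting state first via the path p0 → p5 → p1 → p2 on input 011.
No string of length < 3 is accepted (BFS exhausts all shorter strings without reaching an accepting state), and 011 is the lexicographically least accepting string of length 3.

011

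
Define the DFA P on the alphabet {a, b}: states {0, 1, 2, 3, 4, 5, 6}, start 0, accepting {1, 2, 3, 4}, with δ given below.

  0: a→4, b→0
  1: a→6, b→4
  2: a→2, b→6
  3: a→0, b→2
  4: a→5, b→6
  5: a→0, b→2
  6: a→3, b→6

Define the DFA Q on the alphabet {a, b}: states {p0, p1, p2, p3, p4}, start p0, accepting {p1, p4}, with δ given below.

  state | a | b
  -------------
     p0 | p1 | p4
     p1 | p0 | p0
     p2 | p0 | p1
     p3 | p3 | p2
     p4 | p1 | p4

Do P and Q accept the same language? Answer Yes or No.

The string aaaa is accepted by P but rejected by Q.
So L(P) ≠ L(Q).

No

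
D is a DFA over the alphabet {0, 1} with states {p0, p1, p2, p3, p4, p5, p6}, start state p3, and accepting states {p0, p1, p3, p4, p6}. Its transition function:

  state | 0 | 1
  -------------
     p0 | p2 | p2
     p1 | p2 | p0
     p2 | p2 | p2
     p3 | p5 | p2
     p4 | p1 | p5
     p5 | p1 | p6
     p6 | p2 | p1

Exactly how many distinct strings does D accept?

6

The useful subgraph on states {p0, p1, p3, p5, p6} is acyclic, so L(D) is finite; the longest accepting path visits 5 useful states, giving maximum string length 4.
Counting accepting paths from p3 by length: 1 of length 0, 2 of length 2, 2 of length 3, 1 of length 4. Total 6.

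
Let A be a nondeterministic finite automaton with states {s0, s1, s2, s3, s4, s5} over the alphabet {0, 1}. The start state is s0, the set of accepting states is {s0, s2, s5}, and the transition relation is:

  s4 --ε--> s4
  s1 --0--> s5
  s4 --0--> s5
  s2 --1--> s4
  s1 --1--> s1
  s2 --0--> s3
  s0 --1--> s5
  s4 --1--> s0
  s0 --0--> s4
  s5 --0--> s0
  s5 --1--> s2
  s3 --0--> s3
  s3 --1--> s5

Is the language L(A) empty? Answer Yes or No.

No

The empty string ε is accepted: the run s0 ends in the accepting state s0.
Since at least one string is accepted, L(A) is not empty.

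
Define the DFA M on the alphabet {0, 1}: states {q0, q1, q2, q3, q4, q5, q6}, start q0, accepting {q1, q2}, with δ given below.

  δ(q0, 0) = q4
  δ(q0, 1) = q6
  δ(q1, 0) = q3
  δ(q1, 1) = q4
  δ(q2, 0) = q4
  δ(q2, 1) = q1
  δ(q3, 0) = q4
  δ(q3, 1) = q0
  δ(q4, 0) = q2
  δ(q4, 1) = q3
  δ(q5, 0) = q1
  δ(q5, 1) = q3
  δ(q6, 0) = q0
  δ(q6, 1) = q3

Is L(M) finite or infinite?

infinite

State q0 is reachable from the start and can reach an accepting state, and it lies on the cycle q0 → q4 → q2 → q1 → q3 → q0.
Traversing that cycle any number of times yields accepted strings of unbounded length, so the language is infinite.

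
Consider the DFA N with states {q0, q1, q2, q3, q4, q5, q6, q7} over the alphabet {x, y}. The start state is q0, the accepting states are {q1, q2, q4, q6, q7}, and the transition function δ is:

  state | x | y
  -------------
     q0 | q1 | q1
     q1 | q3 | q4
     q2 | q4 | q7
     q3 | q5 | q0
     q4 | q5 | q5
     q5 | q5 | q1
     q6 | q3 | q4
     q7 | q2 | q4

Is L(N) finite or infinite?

State q0 is reachable from the start and can reach an accepting state, and it lies on the cycle q0 → q1 → q3 → q0.
Traversing that cycle any number of times yields accepted strings of unbounded length, so the language is infinite.

infinite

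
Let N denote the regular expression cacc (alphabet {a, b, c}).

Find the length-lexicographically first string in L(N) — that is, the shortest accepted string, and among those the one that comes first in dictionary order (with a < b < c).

By inspection of the expression, no string of length less than 4 matches, and cacc is the lexicographically first match of length 4.

cacc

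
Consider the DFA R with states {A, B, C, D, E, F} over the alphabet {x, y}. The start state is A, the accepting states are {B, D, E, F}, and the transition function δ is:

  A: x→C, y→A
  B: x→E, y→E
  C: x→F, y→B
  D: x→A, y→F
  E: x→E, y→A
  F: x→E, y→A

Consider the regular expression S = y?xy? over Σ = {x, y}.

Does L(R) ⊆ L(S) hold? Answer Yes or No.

The string xx is in L(R) but not in L(S).
So L(R) ⊄ L(S).

No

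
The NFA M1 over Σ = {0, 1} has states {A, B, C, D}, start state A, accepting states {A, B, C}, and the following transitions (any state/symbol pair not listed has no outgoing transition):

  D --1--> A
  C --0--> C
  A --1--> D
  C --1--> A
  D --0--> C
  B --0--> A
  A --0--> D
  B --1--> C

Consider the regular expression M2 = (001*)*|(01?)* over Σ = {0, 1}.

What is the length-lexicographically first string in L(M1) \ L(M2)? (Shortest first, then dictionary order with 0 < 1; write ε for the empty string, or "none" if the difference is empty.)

The string 10 is accepted by M1 but not by M2.
No shorter string lies in the difference, and 10 is the lexicographically first length-2 string in L(M1) \ L(M2).

10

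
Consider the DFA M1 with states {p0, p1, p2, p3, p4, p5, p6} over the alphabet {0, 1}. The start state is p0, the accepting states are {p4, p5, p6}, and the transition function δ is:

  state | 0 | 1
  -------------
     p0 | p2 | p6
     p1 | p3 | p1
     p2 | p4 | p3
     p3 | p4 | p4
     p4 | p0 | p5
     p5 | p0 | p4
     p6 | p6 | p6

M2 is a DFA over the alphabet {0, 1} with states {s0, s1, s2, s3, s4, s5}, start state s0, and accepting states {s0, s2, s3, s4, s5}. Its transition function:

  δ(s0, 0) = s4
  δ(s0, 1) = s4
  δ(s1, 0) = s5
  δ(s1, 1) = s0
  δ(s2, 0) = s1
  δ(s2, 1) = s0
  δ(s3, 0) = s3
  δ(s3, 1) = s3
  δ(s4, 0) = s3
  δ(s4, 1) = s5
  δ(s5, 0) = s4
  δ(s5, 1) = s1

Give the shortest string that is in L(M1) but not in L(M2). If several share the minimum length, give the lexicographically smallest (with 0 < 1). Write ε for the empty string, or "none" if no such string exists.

The string 011 is accepted by M1 but not by M2.
No shorter string lies in the difference, and 011 is the lexicographically first length-3 string in L(M1) \ L(M2).

011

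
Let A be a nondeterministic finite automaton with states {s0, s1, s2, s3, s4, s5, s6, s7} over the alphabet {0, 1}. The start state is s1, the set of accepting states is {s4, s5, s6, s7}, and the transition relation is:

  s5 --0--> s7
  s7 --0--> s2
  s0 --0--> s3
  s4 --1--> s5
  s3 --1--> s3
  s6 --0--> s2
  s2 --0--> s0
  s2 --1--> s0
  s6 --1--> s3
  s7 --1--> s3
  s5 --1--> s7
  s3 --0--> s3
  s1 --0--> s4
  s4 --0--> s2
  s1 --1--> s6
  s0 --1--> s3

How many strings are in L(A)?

The useful subgraph on states {s1, s4, s5, s6, s7} is acyclic, so L(A) is finite; the longest accepting path visits 4 useful states, giving maximum string length 3.
Counting accepting paths from s1 by length: 2 of length 1, 1 of length 2, 2 of length 3. Total 5.

5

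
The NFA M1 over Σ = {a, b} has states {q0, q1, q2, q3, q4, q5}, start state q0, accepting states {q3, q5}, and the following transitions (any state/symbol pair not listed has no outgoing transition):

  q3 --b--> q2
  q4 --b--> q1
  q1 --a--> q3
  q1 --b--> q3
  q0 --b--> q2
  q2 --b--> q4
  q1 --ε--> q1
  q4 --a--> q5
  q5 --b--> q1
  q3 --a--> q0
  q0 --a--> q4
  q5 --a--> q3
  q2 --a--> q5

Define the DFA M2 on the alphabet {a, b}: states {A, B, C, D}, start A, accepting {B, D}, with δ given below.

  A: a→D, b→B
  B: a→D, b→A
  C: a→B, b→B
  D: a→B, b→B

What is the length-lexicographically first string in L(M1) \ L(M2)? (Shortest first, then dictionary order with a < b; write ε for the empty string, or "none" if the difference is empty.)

abb

The string abb is accepted by M1 but not by M2.
No shorter string lies in the difference, and abb is the lexicographically first length-3 string in L(M1) \ L(M2).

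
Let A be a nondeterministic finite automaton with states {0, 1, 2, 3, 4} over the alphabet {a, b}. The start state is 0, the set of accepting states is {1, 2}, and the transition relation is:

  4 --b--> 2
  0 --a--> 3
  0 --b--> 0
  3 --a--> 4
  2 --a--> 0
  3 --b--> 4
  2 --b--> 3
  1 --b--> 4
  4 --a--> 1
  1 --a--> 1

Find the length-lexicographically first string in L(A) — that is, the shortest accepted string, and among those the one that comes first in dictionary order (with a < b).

A breadth-first search from 0 reaches an accepting state first via the path 0 → 3 → 4 → 1 on input aaa.
No string of length < 3 is accepted (BFS exhausts all shorter strings without reaching an accepting state), and aaa is the lexicographically least accepting string of length 3.

aaa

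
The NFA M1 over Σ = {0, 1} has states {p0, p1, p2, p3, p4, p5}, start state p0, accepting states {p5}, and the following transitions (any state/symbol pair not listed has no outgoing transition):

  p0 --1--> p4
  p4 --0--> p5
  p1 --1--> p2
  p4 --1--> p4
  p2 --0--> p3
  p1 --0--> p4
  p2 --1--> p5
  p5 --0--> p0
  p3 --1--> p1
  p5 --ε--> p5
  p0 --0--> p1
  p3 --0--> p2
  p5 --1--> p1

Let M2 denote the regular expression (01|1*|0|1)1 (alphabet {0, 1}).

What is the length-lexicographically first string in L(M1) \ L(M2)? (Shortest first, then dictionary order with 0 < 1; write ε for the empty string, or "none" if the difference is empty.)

10

The string 10 is accepted by M1 but not by M2.
No shorter string lies in the difference, and 10 is the lexicographically first length-2 string in L(M1) \ L(M2).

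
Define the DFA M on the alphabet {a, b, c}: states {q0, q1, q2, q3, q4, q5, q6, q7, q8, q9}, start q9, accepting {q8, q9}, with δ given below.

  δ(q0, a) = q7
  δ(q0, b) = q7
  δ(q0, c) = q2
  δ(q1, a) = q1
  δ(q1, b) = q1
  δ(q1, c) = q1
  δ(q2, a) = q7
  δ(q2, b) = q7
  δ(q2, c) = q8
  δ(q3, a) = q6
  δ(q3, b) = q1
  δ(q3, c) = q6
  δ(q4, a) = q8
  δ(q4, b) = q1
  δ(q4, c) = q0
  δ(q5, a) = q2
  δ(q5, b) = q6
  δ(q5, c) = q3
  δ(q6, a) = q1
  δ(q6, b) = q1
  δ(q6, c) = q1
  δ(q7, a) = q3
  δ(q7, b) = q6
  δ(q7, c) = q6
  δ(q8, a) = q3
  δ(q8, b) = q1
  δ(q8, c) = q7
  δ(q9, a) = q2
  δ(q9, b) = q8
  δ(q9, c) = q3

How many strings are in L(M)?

3

The useful subgraph on states {q2, q8, q9} is acyclic, so L(M) is finite; the longest accepting path visits 3 useful states, giving maximum string length 2.
Counting accepting paths from q9 by length: 1 of length 0, 1 of length 1, 1 of length 2. Total 3.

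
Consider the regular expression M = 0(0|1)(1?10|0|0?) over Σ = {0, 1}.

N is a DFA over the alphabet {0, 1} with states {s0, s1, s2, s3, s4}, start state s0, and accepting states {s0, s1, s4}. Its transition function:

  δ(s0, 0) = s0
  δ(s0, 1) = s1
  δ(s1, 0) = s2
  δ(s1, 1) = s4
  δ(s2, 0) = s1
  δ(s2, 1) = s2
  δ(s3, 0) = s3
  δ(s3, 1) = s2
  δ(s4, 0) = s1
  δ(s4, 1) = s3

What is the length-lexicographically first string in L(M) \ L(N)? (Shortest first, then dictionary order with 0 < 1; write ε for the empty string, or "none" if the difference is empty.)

The string 010 is accepted by M but not by N.
No shorter string lies in the difference, and 010 is the lexicographically first length-3 string in L(M) \ L(N).

010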